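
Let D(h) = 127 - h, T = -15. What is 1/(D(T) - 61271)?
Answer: -1/61129 ≈ -1.6359e-5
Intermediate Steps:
1/(D(T) - 61271) = 1/((127 - 1*(-15)) - 61271) = 1/((127 + 15) - 61271) = 1/(142 - 61271) = 1/(-61129) = -1/61129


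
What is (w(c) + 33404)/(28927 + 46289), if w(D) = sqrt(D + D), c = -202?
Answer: 8351/18804 + I*sqrt(101)/37608 ≈ 0.44411 + 0.00026723*I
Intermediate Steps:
w(D) = sqrt(2)*sqrt(D) (w(D) = sqrt(2*D) = sqrt(2)*sqrt(D))
(w(c) + 33404)/(28927 + 46289) = (sqrt(2)*sqrt(-202) + 33404)/(28927 + 46289) = (sqrt(2)*(I*sqrt(202)) + 33404)/75216 = (2*I*sqrt(101) + 33404)*(1/75216) = (33404 + 2*I*sqrt(101))*(1/75216) = 8351/18804 + I*sqrt(101)/37608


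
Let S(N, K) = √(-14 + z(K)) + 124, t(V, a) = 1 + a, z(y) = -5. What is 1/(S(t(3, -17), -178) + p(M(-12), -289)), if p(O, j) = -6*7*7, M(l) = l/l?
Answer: -170/28919 - I*√19/28919 ≈ -0.0058785 - 0.00015073*I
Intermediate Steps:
M(l) = 1
p(O, j) = -294 (p(O, j) = -42*7 = -294)
S(N, K) = 124 + I*√19 (S(N, K) = √(-14 - 5) + 124 = √(-19) + 124 = I*√19 + 124 = 124 + I*√19)
1/(S(t(3, -17), -178) + p(M(-12), -289)) = 1/((124 + I*√19) - 294) = 1/(-170 + I*√19)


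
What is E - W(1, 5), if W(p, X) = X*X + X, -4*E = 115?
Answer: -235/4 ≈ -58.750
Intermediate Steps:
E = -115/4 (E = -1/4*115 = -115/4 ≈ -28.750)
W(p, X) = X + X**2 (W(p, X) = X**2 + X = X + X**2)
E - W(1, 5) = -115/4 - 5*(1 + 5) = -115/4 - 5*6 = -115/4 - 1*30 = -115/4 - 30 = -235/4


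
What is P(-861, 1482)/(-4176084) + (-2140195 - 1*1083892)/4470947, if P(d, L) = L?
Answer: -2245114013127/3111841705258 ≈ -0.72147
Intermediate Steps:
P(-861, 1482)/(-4176084) + (-2140195 - 1*1083892)/4470947 = 1482/(-4176084) + (-2140195 - 1*1083892)/4470947 = 1482*(-1/4176084) + (-2140195 - 1083892)*(1/4470947) = -247/696014 - 3224087*1/4470947 = -247/696014 - 3224087/4470947 = -2245114013127/3111841705258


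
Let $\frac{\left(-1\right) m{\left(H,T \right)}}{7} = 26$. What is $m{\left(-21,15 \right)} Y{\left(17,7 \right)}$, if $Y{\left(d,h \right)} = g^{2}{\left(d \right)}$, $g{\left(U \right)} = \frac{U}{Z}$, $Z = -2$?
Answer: $- \frac{26299}{2} \approx -13150.0$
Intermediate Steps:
$m{\left(H,T \right)} = -182$ ($m{\left(H,T \right)} = \left(-7\right) 26 = -182$)
$g{\left(U \right)} = - \frac{U}{2}$ ($g{\left(U \right)} = \frac{U}{-2} = U \left(- \frac{1}{2}\right) = - \frac{U}{2}$)
$Y{\left(d,h \right)} = \frac{d^{2}}{4}$ ($Y{\left(d,h \right)} = \left(- \frac{d}{2}\right)^{2} = \frac{d^{2}}{4}$)
$m{\left(-21,15 \right)} Y{\left(17,7 \right)} = - 182 \frac{17^{2}}{4} = - 182 \cdot \frac{1}{4} \cdot 289 = \left(-182\right) \frac{289}{4} = - \frac{26299}{2}$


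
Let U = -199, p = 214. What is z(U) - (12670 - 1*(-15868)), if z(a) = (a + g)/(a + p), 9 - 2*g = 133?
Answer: -142777/5 ≈ -28555.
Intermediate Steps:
g = -62 (g = 9/2 - 1/2*133 = 9/2 - 133/2 = -62)
z(a) = (-62 + a)/(214 + a) (z(a) = (a - 62)/(a + 214) = (-62 + a)/(214 + a))
z(U) - (12670 - 1*(-15868)) = (-62 - 199)/(214 - 199) - (12670 - 1*(-15868)) = -261/15 - (12670 + 15868) = (1/15)*(-261) - 1*28538 = -87/5 - 28538 = -142777/5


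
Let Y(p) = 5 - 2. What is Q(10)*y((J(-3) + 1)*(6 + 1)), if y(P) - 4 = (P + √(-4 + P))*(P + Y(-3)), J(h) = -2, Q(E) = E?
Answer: 320 - 40*I*√11 ≈ 320.0 - 132.67*I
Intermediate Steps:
Y(p) = 3
y(P) = 4 + (3 + P)*(P + √(-4 + P)) (y(P) = 4 + (P + √(-4 + P))*(P + 3) = 4 + (P + √(-4 + P))*(3 + P) = 4 + (3 + P)*(P + √(-4 + P)))
Q(10)*y((J(-3) + 1)*(6 + 1)) = 10*(4 + ((-2 + 1)*(6 + 1))² + 3*((-2 + 1)*(6 + 1)) + 3*√(-4 + (-2 + 1)*(6 + 1)) + ((-2 + 1)*(6 + 1))*√(-4 + (-2 + 1)*(6 + 1))) = 10*(4 + (-1*7)² + 3*(-1*7) + 3*√(-4 - 1*7) + (-1*7)*√(-4 - 1*7)) = 10*(4 + (-7)² + 3*(-7) + 3*√(-4 - 7) - 7*√(-4 - 7)) = 10*(4 + 49 - 21 + 3*√(-11) - 7*I*√11) = 10*(4 + 49 - 21 + 3*(I*√11) - 7*I*√11) = 10*(4 + 49 - 21 + 3*I*√11 - 7*I*√11) = 10*(32 - 4*I*√11) = 320 - 40*I*√11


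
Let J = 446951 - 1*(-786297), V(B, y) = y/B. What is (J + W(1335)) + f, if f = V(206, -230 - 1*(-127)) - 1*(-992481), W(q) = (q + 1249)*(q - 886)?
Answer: 6771889/2 ≈ 3.3859e+6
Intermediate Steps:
J = 1233248 (J = 446951 + 786297 = 1233248)
W(q) = (-886 + q)*(1249 + q) (W(q) = (1249 + q)*(-886 + q) = (-886 + q)*(1249 + q))
f = 1984961/2 (f = (-230 - 1*(-127))/206 - 1*(-992481) = (-230 + 127)*(1/206) + 992481 = -103*1/206 + 992481 = -1/2 + 992481 = 1984961/2 ≈ 9.9248e+5)
(J + W(1335)) + f = (1233248 + (-1106614 + 1335**2 + 363*1335)) + 1984961/2 = (1233248 + (-1106614 + 1782225 + 484605)) + 1984961/2 = (1233248 + 1160216) + 1984961/2 = 2393464 + 1984961/2 = 6771889/2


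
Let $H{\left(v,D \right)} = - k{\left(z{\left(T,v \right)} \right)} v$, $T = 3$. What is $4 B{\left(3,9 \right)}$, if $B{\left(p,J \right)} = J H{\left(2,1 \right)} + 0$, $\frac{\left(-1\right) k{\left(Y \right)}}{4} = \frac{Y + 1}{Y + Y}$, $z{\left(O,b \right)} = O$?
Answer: $192$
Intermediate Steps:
$k{\left(Y \right)} = - \frac{2 \left(1 + Y\right)}{Y}$ ($k{\left(Y \right)} = - 4 \frac{Y + 1}{Y + Y} = - 4 \frac{1 + Y}{2 Y} = - \frac{2 \left(1 + Y\right)}{Y}$)
$H{\left(v,D \right)} = \frac{8 v}{3}$ ($H{\left(v,D \right)} = - (-2 - \frac{2}{3}) v = \left(-1\right) \left(- \frac{8}{3}\right) v = \frac{8 v}{3}$)
$B{\left(p,J \right)} = \frac{16 J}{3}$ ($B{\left(p,J \right)} = J \frac{8}{3} \cdot 2 + 0 = J \frac{16}{3} + 0 = \frac{16 J}{3} + 0 = \frac{16 J}{3}$)
$4 B{\left(3,9 \right)} = 4 \cdot \frac{16}{3} \cdot 9 = 4 \cdot 48 = 192$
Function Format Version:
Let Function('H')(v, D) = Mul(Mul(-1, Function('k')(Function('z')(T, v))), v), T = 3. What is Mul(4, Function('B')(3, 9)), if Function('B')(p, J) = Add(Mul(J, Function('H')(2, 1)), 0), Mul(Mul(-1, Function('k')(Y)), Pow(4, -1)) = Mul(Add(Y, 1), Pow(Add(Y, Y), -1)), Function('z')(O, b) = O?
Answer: 192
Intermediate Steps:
Function('k')(Y) = Mul(-2, Pow(Y, -1), Add(1, Y)) (Function('k')(Y) = Mul(-4, Mul(Add(Y, 1), Pow(Add(Y, Y), -1))) = Mul(-4, Mul(Add(1, Y), Pow(Mul(2, Y), -1))) = Mul(-4, Mul(Add(1, Y), Mul(Rational(1, 2), Pow(Y, -1)))) = Mul(-4, Mul(Rational(1, 2), Pow(Y, -1), Add(1, Y))) = Mul(-2, Pow(Y, -1), Add(1, Y)))
Function('H')(v, D) = Mul(Rational(8, 3), v) (Function('H')(v, D) = Mul(Mul(-1, Add(-2, Mul(-2, Pow(3, -1)))), v) = Mul(Mul(-1, Add(-2, Mul(-2, Rational(1, 3)))), v) = Mul(Mul(-1, Add(-2, Rational(-2, 3))), v) = Mul(Mul(-1, Rational(-8, 3)), v) = Mul(Rational(8, 3), v))
Function('B')(p, J) = Mul(Rational(16, 3), J) (Function('B')(p, J) = Add(Mul(J, Mul(Rational(8, 3), 2)), 0) = Add(Mul(J, Rational(16, 3)), 0) = Add(Mul(Rational(16, 3), J), 0) = Mul(Rational(16, 3), J))
Mul(4, Function('B')(3, 9)) = Mul(4, Mul(Rational(16, 3), 9)) = Mul(4, 48) = 192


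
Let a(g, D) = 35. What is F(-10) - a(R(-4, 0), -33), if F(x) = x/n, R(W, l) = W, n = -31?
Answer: -1075/31 ≈ -34.677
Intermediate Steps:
F(x) = -x/31 (F(x) = x/(-31) = x*(-1/31) = -x/31)
F(-10) - a(R(-4, 0), -33) = -1/31*(-10) - 1*35 = 10/31 - 35 = -1075/31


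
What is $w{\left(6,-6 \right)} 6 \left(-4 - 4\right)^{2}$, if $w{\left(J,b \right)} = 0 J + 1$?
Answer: $384$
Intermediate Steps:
$w{\left(J,b \right)} = 1$ ($w{\left(J,b \right)} = 0 + 1 = 1$)
$w{\left(6,-6 \right)} 6 \left(-4 - 4\right)^{2} = 1 \cdot 6 \left(-4 - 4\right)^{2} = 6 \left(-8\right)^{2} = 6 \cdot 64 = 384$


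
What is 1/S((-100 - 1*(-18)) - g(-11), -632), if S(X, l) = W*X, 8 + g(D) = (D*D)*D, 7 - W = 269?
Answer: -1/329334 ≈ -3.0364e-6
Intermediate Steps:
W = -262 (W = 7 - 1*269 = 7 - 269 = -262)
g(D) = -8 + D³ (g(D) = -8 + (D*D)*D = -8 + D²*D = -8 + D³)
S(X, l) = -262*X
1/S((-100 - 1*(-18)) - g(-11), -632) = 1/(-262*((-100 - 1*(-18)) - (-8 + (-11)³))) = 1/(-262*((-100 + 18) - (-8 - 1331))) = 1/(-262*(-82 - 1*(-1339))) = 1/(-262*(-82 + 1339)) = 1/(-262*1257) = 1/(-329334) = -1/329334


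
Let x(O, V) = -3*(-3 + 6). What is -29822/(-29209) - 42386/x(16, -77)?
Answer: 1238321072/262881 ≈ 4710.6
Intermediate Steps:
x(O, V) = -9 (x(O, V) = -3*3 = -9)
-29822/(-29209) - 42386/x(16, -77) = -29822/(-29209) - 42386/(-9) = -29822*(-1/29209) - 42386*(-1/9) = 29822/29209 + 42386/9 = 1238321072/262881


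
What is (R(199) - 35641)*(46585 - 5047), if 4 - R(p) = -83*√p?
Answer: -1480289706 + 3447654*√199 ≈ -1.4317e+9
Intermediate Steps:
R(p) = 4 + 83*√p (R(p) = 4 - (-83)*√p = 4 + 83*√p)
(R(199) - 35641)*(46585 - 5047) = ((4 + 83*√199) - 35641)*(46585 - 5047) = (-35637 + 83*√199)*41538 = -1480289706 + 3447654*√199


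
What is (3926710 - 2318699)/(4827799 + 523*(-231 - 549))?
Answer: 1608011/4419859 ≈ 0.36381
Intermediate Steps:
(3926710 - 2318699)/(4827799 + 523*(-231 - 549)) = 1608011/(4827799 + 523*(-780)) = 1608011/(4827799 - 407940) = 1608011/4419859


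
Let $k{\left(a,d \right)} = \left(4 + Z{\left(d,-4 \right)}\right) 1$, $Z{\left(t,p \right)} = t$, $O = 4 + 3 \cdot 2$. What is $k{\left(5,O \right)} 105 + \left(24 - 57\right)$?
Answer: $1437$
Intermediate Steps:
$O = 10$ ($O = 4 + 6 = 10$)
$k{\left(a,d \right)} = 4 + d$ ($k{\left(a,d \right)} = \left(4 + d\right) 1 = 4 + d$)
$k{\left(5,O \right)} 105 + \left(24 - 57\right) = \left(4 + 10\right) 105 + \left(24 - 57\right) = 14 \cdot 105 - 33 = 1470 - 33 = 1437$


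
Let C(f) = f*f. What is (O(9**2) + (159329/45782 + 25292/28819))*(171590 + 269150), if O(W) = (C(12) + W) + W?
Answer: 90237858388028910/659695729 ≈ 1.3679e+8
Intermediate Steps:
C(f) = f**2
O(W) = 144 + 2*W (O(W) = (12**2 + W) + W = (144 + W) + W = 144 + 2*W)
(O(9**2) + (159329/45782 + 25292/28819))*(171590 + 269150) = ((144 + 2*9**2) + (159329/45782 + 25292/28819))*(171590 + 269150) = ((144 + 2*81) + (159329*(1/45782) + 25292*(1/28819)))*440740 = ((144 + 162) + (159329/45782 + 25292/28819))*440740 = (306 + 5749620795/1319391458)*440740 = (409483406943/1319391458)*440740 = 90237858388028910/659695729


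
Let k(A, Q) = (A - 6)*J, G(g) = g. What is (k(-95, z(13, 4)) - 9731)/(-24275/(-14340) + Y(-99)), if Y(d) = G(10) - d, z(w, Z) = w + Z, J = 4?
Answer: -29067180/317467 ≈ -91.560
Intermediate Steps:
z(w, Z) = Z + w
k(A, Q) = -24 + 4*A (k(A, Q) = (A - 6)*4 = (-6 + A)*4 = -24 + 4*A)
Y(d) = 10 - d
(k(-95, z(13, 4)) - 9731)/(-24275/(-14340) + Y(-99)) = ((-24 + 4*(-95)) - 9731)/(-24275/(-14340) + (10 - 1*(-99))) = ((-24 - 380) - 9731)/(-24275*(-1/14340) + (10 + 99)) = (-404 - 9731)/(4855/2868 + 109) = -10135/317467/2868 = -10135*2868/317467 = -29067180/317467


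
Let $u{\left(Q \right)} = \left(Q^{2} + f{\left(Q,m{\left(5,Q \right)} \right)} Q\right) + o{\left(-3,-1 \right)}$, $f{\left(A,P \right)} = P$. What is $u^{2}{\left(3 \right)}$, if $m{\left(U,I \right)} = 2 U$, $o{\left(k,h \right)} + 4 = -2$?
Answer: $1089$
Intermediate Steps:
$o{\left(k,h \right)} = -6$ ($o{\left(k,h \right)} = -4 - 2 = -6$)
$u{\left(Q \right)} = -6 + Q^{2} + 10 Q$ ($u{\left(Q \right)} = \left(Q^{2} + 2 \cdot 5 Q\right) - 6 = \left(Q^{2} + 10 Q\right) - 6 = -6 + Q^{2} + 10 Q$)
$u^{2}{\left(3 \right)} = \left(-6 + 3^{2} + 10 \cdot 3\right)^{2} = \left(-6 + 9 + 30\right)^{2} = 33^{2} = 1089$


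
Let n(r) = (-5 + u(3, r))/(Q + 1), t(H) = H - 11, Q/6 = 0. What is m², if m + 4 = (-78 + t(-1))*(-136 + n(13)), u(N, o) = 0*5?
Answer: 160934596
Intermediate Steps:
Q = 0 (Q = 6*0 = 0)
u(N, o) = 0
t(H) = -11 + H
n(r) = -5 (n(r) = (-5 + 0)/(0 + 1) = -5/1 = -5*1 = -5)
m = 12686 (m = -4 + (-78 + (-11 - 1))*(-136 - 5) = -4 + (-78 - 12)*(-141) = -4 - 90*(-141) = -4 + 12690 = 12686)
m² = 12686² = 160934596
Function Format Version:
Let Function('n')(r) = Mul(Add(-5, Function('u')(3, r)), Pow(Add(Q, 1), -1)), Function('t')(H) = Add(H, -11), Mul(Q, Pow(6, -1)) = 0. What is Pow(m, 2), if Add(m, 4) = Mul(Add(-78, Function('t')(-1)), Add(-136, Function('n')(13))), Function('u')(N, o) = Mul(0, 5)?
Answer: 160934596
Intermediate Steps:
Q = 0 (Q = Mul(6, 0) = 0)
Function('u')(N, o) = 0
Function('t')(H) = Add(-11, H)
Function('n')(r) = -5 (Function('n')(r) = Mul(Add(-5, 0), Pow(Add(0, 1), -1)) = Mul(-5, Pow(1, -1)) = Mul(-5, 1) = -5)
m = 12686 (m = Add(-4, Mul(Add(-78, Add(-11, -1)), Add(-136, -5))) = Add(-4, Mul(Add(-78, -12), -141)) = Add(-4, Mul(-90, -141)) = Add(-4, 12690) = 12686)
Pow(m, 2) = Pow(12686, 2) = 160934596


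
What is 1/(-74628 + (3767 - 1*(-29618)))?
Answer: -1/41243 ≈ -2.4247e-5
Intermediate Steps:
1/(-74628 + (3767 - 1*(-29618))) = 1/(-74628 + (3767 + 29618)) = 1/(-74628 + 33385) = 1/(-41243) = -1/41243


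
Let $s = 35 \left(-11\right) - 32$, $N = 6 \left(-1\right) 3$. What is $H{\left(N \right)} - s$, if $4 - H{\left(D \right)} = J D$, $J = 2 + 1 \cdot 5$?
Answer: $547$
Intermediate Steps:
$J = 7$ ($J = 2 + 5 = 7$)
$N = -18$ ($N = \left(-6\right) 3 = -18$)
$H{\left(D \right)} = 4 - 7 D$
$s = -417$ ($s = -385 - 32 = -417$)
$H{\left(N \right)} - s = \left(4 - -126\right) - -417 = \left(4 + 126\right) + 417 = 130 + 417 = 547$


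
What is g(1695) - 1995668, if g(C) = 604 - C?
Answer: -1996759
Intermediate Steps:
g(1695) - 1995668 = (604 - 1*1695) - 1995668 = (604 - 1695) - 1995668 = -1091 - 1995668 = -1996759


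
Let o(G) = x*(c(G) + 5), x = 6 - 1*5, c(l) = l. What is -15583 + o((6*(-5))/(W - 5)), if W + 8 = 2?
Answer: -171328/11 ≈ -15575.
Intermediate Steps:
W = -6 (W = -8 + 2 = -6)
x = 1 (x = 6 - 5 = 1)
o(G) = 5 + G (o(G) = 1*(G + 5) = 1*(5 + G) = 5 + G)
-15583 + o((6*(-5))/(W - 5)) = -15583 + (5 + (6*(-5))/(-6 - 5)) = -15583 + (5 - 30/(-11)) = -15583 + (5 - 30*(-1/11)) = -15583 + (5 + 30/11) = -15583 + 85/11 = -171328/11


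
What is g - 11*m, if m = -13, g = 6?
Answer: 149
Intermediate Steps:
g - 11*m = 6 - 11*(-13) = 6 + 143 = 149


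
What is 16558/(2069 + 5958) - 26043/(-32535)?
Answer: 249253897/87052815 ≈ 2.8633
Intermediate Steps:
16558/(2069 + 5958) - 26043/(-32535) = 16558/8027 - 26043*(-1/32535) = 16558*(1/8027) + 8681/10845 = 16558/8027 + 8681/10845 = 249253897/87052815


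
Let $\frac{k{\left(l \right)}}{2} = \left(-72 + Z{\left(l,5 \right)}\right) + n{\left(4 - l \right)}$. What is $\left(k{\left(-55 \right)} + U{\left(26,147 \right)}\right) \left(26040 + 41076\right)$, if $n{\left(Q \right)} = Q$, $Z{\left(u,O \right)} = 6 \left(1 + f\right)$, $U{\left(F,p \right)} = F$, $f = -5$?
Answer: $-3221568$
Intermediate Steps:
$Z{\left(u,O \right)} = -24$ ($Z{\left(u,O \right)} = 6 \left(1 - 5\right) = 6 \left(-4\right) = -24$)
$k{\left(l \right)} = -184 - 2 l$ ($k{\left(l \right)} = 2 \left(\left(-72 - 24\right) - \left(-4 + l\right)\right) = 2 \left(-96 - \left(-4 + l\right)\right) = 2 \left(-92 - l\right) = -184 - 2 l$)
$\left(k{\left(-55 \right)} + U{\left(26,147 \right)}\right) \left(26040 + 41076\right) = \left(\left(-184 - -110\right) + 26\right) \left(26040 + 41076\right) = \left(\left(-184 + 110\right) + 26\right) 67116 = \left(-74 + 26\right) 67116 = \left(-48\right) 67116 = -3221568$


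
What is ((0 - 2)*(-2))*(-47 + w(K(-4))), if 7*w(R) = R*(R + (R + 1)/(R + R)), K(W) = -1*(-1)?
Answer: -1308/7 ≈ -186.86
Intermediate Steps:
K(W) = 1
w(R) = R*(R + (1 + R)/(2*R))/7 (w(R) = (R*(R + (R + 1)/(R + R)))/7 = (R*(R + (1 + R)/((2*R))))/7 = (R*(R + (1 + R)*(1/(2*R))))/7 = (R*(R + (1 + R)/(2*R)))/7 = R*(R + (1 + R)/(2*R))/7)
((0 - 2)*(-2))*(-47 + w(K(-4))) = ((0 - 2)*(-2))*(-47 + (1/14 + (⅐)*1² + (1/14)*1)) = (-2*(-2))*(-47 + (1/14 + (⅐)*1 + 1/14)) = 4*(-47 + (1/14 + ⅐ + 1/14)) = 4*(-47 + 2/7) = 4*(-327/7) = -1308/7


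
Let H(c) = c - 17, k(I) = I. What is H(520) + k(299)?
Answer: 802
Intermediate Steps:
H(c) = -17 + c
H(520) + k(299) = (-17 + 520) + 299 = 503 + 299 = 802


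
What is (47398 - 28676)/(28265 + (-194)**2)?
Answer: 1702/5991 ≈ 0.28409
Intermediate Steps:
(47398 - 28676)/(28265 + (-194)**2) = 18722/(28265 + 37636) = 18722/65901 = 18722*(1/65901) = 1702/5991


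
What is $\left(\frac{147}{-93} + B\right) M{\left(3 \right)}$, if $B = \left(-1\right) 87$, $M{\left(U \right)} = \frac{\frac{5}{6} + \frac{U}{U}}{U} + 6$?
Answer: $- \frac{163387}{279} \approx -585.62$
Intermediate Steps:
$M{\left(U \right)} = 6 + \frac{11}{6 U}$ ($M{\left(U \right)} = \frac{5 \cdot \frac{1}{6} + 1}{U} + 6 = \frac{\frac{5}{6} + 1}{U} + 6 = \frac{11}{6 U} + 6 = 6 + \frac{11}{6 U}$)
$B = -87$
$\left(\frac{147}{-93} + B\right) M{\left(3 \right)} = \left(\frac{147}{-93} - 87\right) \left(6 + \frac{11}{6 \cdot 3}\right) = \left(147 \left(- \frac{1}{93}\right) - 87\right) \left(6 + \frac{11}{6} \cdot \frac{1}{3}\right) = \left(- \frac{49}{31} - 87\right) \left(6 + \frac{11}{18}\right) = \left(- \frac{2746}{31}\right) \frac{119}{18} = - \frac{163387}{279}$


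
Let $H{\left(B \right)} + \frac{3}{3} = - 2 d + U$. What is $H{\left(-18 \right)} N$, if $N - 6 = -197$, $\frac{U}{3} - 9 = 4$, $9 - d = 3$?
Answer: $-4966$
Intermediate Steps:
$d = 6$ ($d = 9 - 3 = 6$)
$U = 39$ ($U = 27 + 3 \cdot 4 = 27 + 12 = 39$)
$N = -191$ ($N = 6 - 197 = -191$)
$H{\left(B \right)} = 26$ ($H{\left(B \right)} = -1 + \left(\left(-2\right) 6 + 39\right) = -1 + \left(-12 + 39\right) = -1 + 27 = 26$)
$H{\left(-18 \right)} N = 26 \left(-191\right) = -4966$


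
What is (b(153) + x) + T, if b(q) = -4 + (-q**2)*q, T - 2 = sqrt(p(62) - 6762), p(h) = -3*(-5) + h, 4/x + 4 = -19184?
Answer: -17180834464/4797 + I*sqrt(6685) ≈ -3.5816e+6 + 81.762*I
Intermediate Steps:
x = -1/4797 (x = 4/(-4 - 19184) = 4/(-19188) = 4*(-1/19188) = -1/4797 ≈ -0.00020846)
p(h) = 15 + h
T = 2 + I*sqrt(6685) (T = 2 + sqrt((15 + 62) - 6762) = 2 + sqrt(77 - 6762) = 2 + sqrt(-6685) = 2 + I*sqrt(6685) ≈ 2.0 + 81.762*I)
b(q) = -4 - q**3
(b(153) + x) + T = ((-4 - 1*153**3) - 1/4797) + (2 + I*sqrt(6685)) = ((-4 - 1*3581577) - 1/4797) + (2 + I*sqrt(6685)) = ((-4 - 3581577) - 1/4797) + (2 + I*sqrt(6685)) = (-3581581 - 1/4797) + (2 + I*sqrt(6685)) = -17180844058/4797 + (2 + I*sqrt(6685)) = -17180834464/4797 + I*sqrt(6685)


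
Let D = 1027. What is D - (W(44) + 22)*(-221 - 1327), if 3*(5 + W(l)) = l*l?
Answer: 1026319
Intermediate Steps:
W(l) = -5 + l²/3 (W(l) = -5 + (l*l)/3 = -5 + l²/3)
D - (W(44) + 22)*(-221 - 1327) = 1027 - ((-5 + (⅓)*44²) + 22)*(-221 - 1327) = 1027 - ((-5 + (⅓)*1936) + 22)*(-1548) = 1027 - ((-5 + 1936/3) + 22)*(-1548) = 1027 - (1921/3 + 22)*(-1548) = 1027 - 1987*(-1548)/3 = 1027 - 1*(-1025292) = 1027 + 1025292 = 1026319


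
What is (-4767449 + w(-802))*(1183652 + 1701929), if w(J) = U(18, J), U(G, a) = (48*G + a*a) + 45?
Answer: -11898220018216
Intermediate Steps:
U(G, a) = 45 + a**2 + 48*G (U(G, a) = (48*G + a**2) + 45 = (a**2 + 48*G) + 45 = 45 + a**2 + 48*G)
w(J) = 909 + J**2 (w(J) = 45 + J**2 + 48*18 = 45 + J**2 + 864 = 909 + J**2)
(-4767449 + w(-802))*(1183652 + 1701929) = (-4767449 + (909 + (-802)**2))*(1183652 + 1701929) = (-4767449 + (909 + 643204))*2885581 = (-4767449 + 644113)*2885581 = -4123336*2885581 = -11898220018216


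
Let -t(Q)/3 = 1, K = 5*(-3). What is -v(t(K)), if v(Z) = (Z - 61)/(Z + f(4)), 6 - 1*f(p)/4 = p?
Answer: 64/5 ≈ 12.800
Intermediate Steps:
K = -15
t(Q) = -3 (t(Q) = -3*1 = -3)
f(p) = 24 - 4*p
v(Z) = (-61 + Z)/(8 + Z) (v(Z) = (Z - 61)/(Z + (24 - 4*4)) = (-61 + Z)/(Z + (24 - 16)) = (-61 + Z)/(Z + 8) = (-61 + Z)/(8 + Z))
-v(t(K)) = -(-61 - 3)/(8 - 3) = -(-64)/5 = -1*(-64/5) = 64/5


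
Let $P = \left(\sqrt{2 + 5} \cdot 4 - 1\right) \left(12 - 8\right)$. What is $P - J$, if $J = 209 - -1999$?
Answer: $-2212 + 16 \sqrt{7} \approx -2169.7$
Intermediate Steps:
$J = 2208$ ($J = 209 + 1999 = 2208$)
$P = -4 + 16 \sqrt{7}$ ($P = \left(\sqrt{7} \cdot 4 - 1\right) 4 = \left(4 \sqrt{7} - 1\right) 4 = \left(-1 + 4 \sqrt{7}\right) 4 = -4 + 16 \sqrt{7} \approx 38.332$)
$P - J = \left(-4 + 16 \sqrt{7}\right) - 2208 = -2212 + 16 \sqrt{7}$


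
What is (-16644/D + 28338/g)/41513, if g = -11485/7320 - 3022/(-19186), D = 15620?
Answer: -1554206799037017/3213474892935505 ≈ -0.48365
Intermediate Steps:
g = -19823017/14044152 (g = -11485*1/7320 - 3022*(-1/19186) = -2297/1464 + 1511/9593 = -19823017/14044152 ≈ -1.4115)
(-16644/D + 28338/g)/41513 = (-16644/15620 + 28338/(-19823017/14044152))/41513 = (-16644*1/15620 + 28338*(-14044152/19823017))*(1/41513) = (-4161/3905 - 397983179376/19823017)*(1/41513) = -1554206799037017/77408881385*1/41513 = -1554206799037017/3213474892935505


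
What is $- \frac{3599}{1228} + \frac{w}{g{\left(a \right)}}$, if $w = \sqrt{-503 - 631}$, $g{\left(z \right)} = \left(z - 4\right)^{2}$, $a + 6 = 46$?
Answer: $- \frac{3599}{1228} + \frac{i \sqrt{14}}{144} \approx -2.9308 + 0.025984 i$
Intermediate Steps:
$a = 40$ ($a = -6 + 46 = 40$)
$g{\left(z \right)} = \left(-4 + z\right)^{2}$
$w = 9 i \sqrt{14}$ ($w = \sqrt{-1134} = 9 i \sqrt{14} \approx 33.675 i$)
$- \frac{3599}{1228} + \frac{w}{g{\left(a \right)}} = - \frac{3599}{1228} + \frac{9 i \sqrt{14}}{\left(-4 + 40\right)^{2}} = \left(-3599\right) \frac{1}{1228} + \frac{9 i \sqrt{14}}{36^{2}} = - \frac{3599}{1228} + \frac{9 i \sqrt{14}}{1296} = - \frac{3599}{1228} + 9 i \sqrt{14} \cdot \frac{1}{1296} = - \frac{3599}{1228} + \frac{i \sqrt{14}}{144}$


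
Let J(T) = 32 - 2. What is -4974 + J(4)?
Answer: -4944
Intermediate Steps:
J(T) = 30
-4974 + J(4) = -4974 + 30 = -4944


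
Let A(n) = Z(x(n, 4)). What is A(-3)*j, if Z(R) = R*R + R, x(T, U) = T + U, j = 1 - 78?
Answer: -154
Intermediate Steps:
j = -77
Z(R) = R + R**2 (Z(R) = R**2 + R = R + R**2)
A(n) = (4 + n)*(5 + n) (A(n) = (n + 4)*(1 + (n + 4)) = (4 + n)*(1 + (4 + n)) = (4 + n)*(5 + n))
A(-3)*j = ((4 - 3)*(5 - 3))*(-77) = (1*2)*(-77) = 2*(-77) = -154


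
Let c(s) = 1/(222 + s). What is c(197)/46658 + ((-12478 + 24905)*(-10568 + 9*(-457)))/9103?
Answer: -3566663018486371/177960937306 ≈ -20042.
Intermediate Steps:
c(197)/46658 + ((-12478 + 24905)*(-10568 + 9*(-457)))/9103 = 1/((222 + 197)*46658) + ((-12478 + 24905)*(-10568 + 9*(-457)))/9103 = (1/46658)/419 + (12427*(-10568 - 4113))*(1/9103) = (1/419)*(1/46658) + (12427*(-14681))*(1/9103) = 1/19549702 - 182440787*1/9103 = 1/19549702 - 182440787/9103 = -3566663018486371/177960937306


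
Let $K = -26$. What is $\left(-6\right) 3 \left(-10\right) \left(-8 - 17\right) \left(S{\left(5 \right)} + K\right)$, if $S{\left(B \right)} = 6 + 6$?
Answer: $63000$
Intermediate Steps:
$S{\left(B \right)} = 12$
$\left(-6\right) 3 \left(-10\right) \left(-8 - 17\right) \left(S{\left(5 \right)} + K\right) = \left(-6\right) 3 \left(-10\right) \left(-8 - 17\right) \left(12 - 26\right) = \left(-18\right) \left(-10\right) \left(\left(-25\right) \left(-14\right)\right) = 180 \cdot 350 = 63000$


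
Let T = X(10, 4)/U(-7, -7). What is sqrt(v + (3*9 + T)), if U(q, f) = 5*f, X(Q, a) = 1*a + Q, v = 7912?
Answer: sqrt(198465)/5 ≈ 89.099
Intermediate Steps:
X(Q, a) = Q + a (X(Q, a) = a + Q = Q + a)
T = -2/5 (T = (10 + 4)/((5*(-7))) = 14/(-35) = 14*(-1/35) = -2/5 ≈ -0.40000)
sqrt(v + (3*9 + T)) = sqrt(7912 + (3*9 - 2/5)) = sqrt(7912 + (27 - 2/5)) = sqrt(7912 + 133/5) = sqrt(39693/5) = sqrt(198465)/5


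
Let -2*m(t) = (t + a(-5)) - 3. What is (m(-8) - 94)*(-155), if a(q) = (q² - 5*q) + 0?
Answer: 35185/2 ≈ 17593.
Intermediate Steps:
a(q) = q² - 5*q
m(t) = -47/2 - t/2 (m(t) = -((t - 5*(-5 - 5)) - 3)/2 = -((t - 5*(-10)) - 3)/2 = -((t + 50) - 3)/2 = -((50 + t) - 3)/2 = -(47 + t)/2 = -47/2 - t/2)
(m(-8) - 94)*(-155) = ((-47/2 - ½*(-8)) - 94)*(-155) = ((-47/2 + 4) - 94)*(-155) = (-39/2 - 94)*(-155) = -227/2*(-155) = 35185/2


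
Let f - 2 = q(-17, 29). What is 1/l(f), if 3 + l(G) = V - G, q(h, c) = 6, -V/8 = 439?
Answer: -1/3523 ≈ -0.00028385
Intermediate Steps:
V = -3512 (V = -8*439 = -3512)
f = 8 (f = 2 + 6 = 8)
l(G) = -3515 - G (l(G) = -3 + (-3512 - G) = -3515 - G)
1/l(f) = 1/(-3515 - 1*8) = 1/(-3515 - 8) = 1/(-3523) = -1/3523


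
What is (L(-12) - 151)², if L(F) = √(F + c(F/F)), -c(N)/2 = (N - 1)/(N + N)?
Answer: 22789 - 604*I*√3 ≈ 22789.0 - 1046.2*I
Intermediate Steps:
c(N) = -(-1 + N)/N (c(N) = -2*(N - 1)/(N + N) = -2*(-1 + N)/(2*N) = -2*(-1 + N)*1/(2*N) = -(-1 + N)/N)
L(F) = √F (L(F) = √(F + (1 - F/F)/((F/F))) = √(F + (1 - 1*1)/1) = √(F + 1*(1 - 1)) = √(F + 1*0) = √(F + 0) = √F)
(L(-12) - 151)² = (√(-12) - 151)² = (2*I*√3 - 151)² = (-151 + 2*I*√3)²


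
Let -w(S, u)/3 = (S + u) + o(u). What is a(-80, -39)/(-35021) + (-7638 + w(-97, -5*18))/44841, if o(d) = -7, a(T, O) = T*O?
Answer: -129004032/523458887 ≈ -0.24645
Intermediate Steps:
a(T, O) = O*T
w(S, u) = 21 - 3*S - 3*u (w(S, u) = -3*((S + u) - 7) = -3*(-7 + S + u) = 21 - 3*S - 3*u)
a(-80, -39)/(-35021) + (-7638 + w(-97, -5*18))/44841 = -39*(-80)/(-35021) + (-7638 + (21 - 3*(-97) - (-15)*18))/44841 = 3120*(-1/35021) + (-7638 + (21 + 291 - 3*(-90)))*(1/44841) = -3120/35021 + (-7638 + (21 + 291 + 270))*(1/44841) = -3120/35021 + (-7638 + 582)*(1/44841) = -3120/35021 - 7056*1/44841 = -3120/35021 - 2352/14947 = -129004032/523458887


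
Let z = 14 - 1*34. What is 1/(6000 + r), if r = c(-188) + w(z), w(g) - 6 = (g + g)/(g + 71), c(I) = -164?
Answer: 51/297902 ≈ 0.00017120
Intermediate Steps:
z = -20 (z = 14 - 34 = -20)
w(g) = 6 + 2*g/(71 + g) (w(g) = 6 + (g + g)/(g + 71) = 6 + (2*g)/(71 + g) = 6 + 2*g/(71 + g))
r = -8098/51 (r = -164 + 2*(213 + 4*(-20))/(71 - 20) = -164 + 2*(213 - 80)/51 = -164 + 2*(1/51)*133 = -164 + 266/51 = -8098/51 ≈ -158.78)
1/(6000 + r) = 1/(6000 - 8098/51) = 1/(297902/51) = 51/297902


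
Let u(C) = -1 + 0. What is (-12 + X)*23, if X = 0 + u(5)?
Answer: -299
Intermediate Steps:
u(C) = -1
X = -1 (X = 0 - 1 = -1)
(-12 + X)*23 = (-12 - 1)*23 = -13*23 = -299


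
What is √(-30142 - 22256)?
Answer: 3*I*√5822 ≈ 228.91*I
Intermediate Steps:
√(-30142 - 22256) = √(-52398) = 3*I*√5822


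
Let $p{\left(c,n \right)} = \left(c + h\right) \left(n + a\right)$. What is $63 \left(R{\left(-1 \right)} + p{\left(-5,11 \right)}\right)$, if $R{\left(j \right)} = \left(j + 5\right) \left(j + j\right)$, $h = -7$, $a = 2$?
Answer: $-10332$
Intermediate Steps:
$p{\left(c,n \right)} = \left(-7 + c\right) \left(2 + n\right)$ ($p{\left(c,n \right)} = \left(c - 7\right) \left(n + 2\right) = \left(-7 + c\right) \left(2 + n\right)$)
$R{\left(j \right)} = 2 j \left(5 + j\right)$ ($R{\left(j \right)} = \left(5 + j\right) 2 j = 2 j \left(5 + j\right)$)
$63 \left(R{\left(-1 \right)} + p{\left(-5,11 \right)}\right) = 63 \left(2 \left(-1\right) \left(5 - 1\right) - 156\right) = 63 \left(2 \left(-1\right) 4 - 156\right) = 63 \left(-8 - 156\right) = 63 \left(-164\right) = -10332$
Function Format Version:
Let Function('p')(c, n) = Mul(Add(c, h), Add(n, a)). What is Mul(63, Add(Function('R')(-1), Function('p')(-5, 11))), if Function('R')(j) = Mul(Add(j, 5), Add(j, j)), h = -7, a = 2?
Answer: -10332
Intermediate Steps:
Function('p')(c, n) = Mul(Add(-7, c), Add(2, n)) (Function('p')(c, n) = Mul(Add(c, -7), Add(n, 2)) = Mul(Add(-7, c), Add(2, n)))
Function('R')(j) = Mul(2, j, Add(5, j)) (Function('R')(j) = Mul(Add(5, j), Mul(2, j)) = Mul(2, j, Add(5, j)))
Mul(63, Add(Function('R')(-1), Function('p')(-5, 11))) = Mul(63, Add(Mul(2, -1, Add(5, -1)), Add(-14, Mul(-7, 11), Mul(2, -5), Mul(-5, 11)))) = Mul(63, Add(Mul(2, -1, 4), Add(-14, -77, -10, -55))) = Mul(63, Add(-8, -156)) = Mul(63, -164) = -10332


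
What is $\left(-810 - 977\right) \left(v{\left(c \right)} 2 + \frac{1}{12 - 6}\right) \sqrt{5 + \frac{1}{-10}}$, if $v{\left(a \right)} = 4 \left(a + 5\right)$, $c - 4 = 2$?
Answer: $- \frac{6617261 \sqrt{10}}{60} \approx -3.4876 \cdot 10^{5}$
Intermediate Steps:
$c = 6$ ($c = 4 + 2 = 6$)
$v{\left(a \right)} = 20 + 4 a$ ($v{\left(a \right)} = 4 \left(5 + a\right) = 20 + 4 a$)
$\left(-810 - 977\right) \left(v{\left(c \right)} 2 + \frac{1}{12 - 6}\right) \sqrt{5 + \frac{1}{-10}} = \left(-810 - 977\right) \left(\left(20 + 4 \cdot 6\right) 2 + \frac{1}{12 - 6}\right) \sqrt{5 + \frac{1}{-10}} = - 1787 \left(\left(20 + 24\right) 2 + \frac{1}{6}\right) \sqrt{5 - \frac{1}{10}} = - 1787 \left(44 \cdot 2 + \frac{1}{6}\right) \sqrt{\frac{49}{10}} = - 1787 \left(88 + \frac{1}{6}\right) \frac{7 \sqrt{10}}{10} = - 1787 \frac{529 \frac{7 \sqrt{10}}{10}}{6} = - 1787 \frac{3703 \sqrt{10}}{60} = - \frac{6617261 \sqrt{10}}{60}$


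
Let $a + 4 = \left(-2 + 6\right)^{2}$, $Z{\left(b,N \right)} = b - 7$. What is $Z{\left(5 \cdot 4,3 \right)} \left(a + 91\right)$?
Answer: $1339$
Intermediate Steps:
$Z{\left(b,N \right)} = -7 + b$
$a = 12$ ($a = -4 + \left(-2 + 6\right)^{2} = -4 + 4^{2} = -4 + 16 = 12$)
$Z{\left(5 \cdot 4,3 \right)} \left(a + 91\right) = \left(-7 + 5 \cdot 4\right) \left(12 + 91\right) = \left(-7 + 20\right) 103 = 13 \cdot 103 = 1339$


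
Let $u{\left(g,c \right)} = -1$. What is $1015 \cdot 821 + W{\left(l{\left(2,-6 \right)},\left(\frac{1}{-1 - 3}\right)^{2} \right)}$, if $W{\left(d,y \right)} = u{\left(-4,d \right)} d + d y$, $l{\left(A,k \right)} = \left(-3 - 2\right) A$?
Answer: $\frac{6666595}{8} \approx 8.3332 \cdot 10^{5}$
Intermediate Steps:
$l{\left(A,k \right)} = - 5 A$
$W{\left(d,y \right)} = - d + d y$
$1015 \cdot 821 + W{\left(l{\left(2,-6 \right)},\left(\frac{1}{-1 - 3}\right)^{2} \right)} = 1015 \cdot 821 + \left(-5\right) 2 \left(-1 + \left(\frac{1}{-1 - 3}\right)^{2}\right) = 833315 - 10 \left(-1 + \left(\frac{1}{-4}\right)^{2}\right) = 833315 - 10 \left(-1 + \left(- \frac{1}{4}\right)^{2}\right) = 833315 - 10 \left(-1 + \frac{1}{16}\right) = 833315 - - \frac{75}{8} = 833315 + \frac{75}{8} = \frac{6666595}{8}$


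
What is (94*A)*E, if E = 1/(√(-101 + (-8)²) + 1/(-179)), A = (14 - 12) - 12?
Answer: 84130/592759 + 15059270*I*√37/592759 ≈ 0.14193 + 154.53*I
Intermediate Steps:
A = -10 (A = 2 - 12 = -10)
E = 1/(-1/179 + I*√37) (E = 1/(√(-101 + 64) - 1/179) = 1/(√(-37) - 1/179) = 1/(I*√37 - 1/179) = 1/(-1/179 + I*√37) ≈ -0.000151 - 0.1644*I)
(94*A)*E = (94*(-10))*(-179/1185518 - 32041*I*√37/1185518) = -940*(-179/1185518 - 32041*I*√37/1185518) = 84130/592759 + 15059270*I*√37/592759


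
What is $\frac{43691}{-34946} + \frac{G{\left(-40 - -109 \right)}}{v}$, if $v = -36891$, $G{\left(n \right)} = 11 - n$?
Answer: $- \frac{1609777813}{1289192886} \approx -1.2487$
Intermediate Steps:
$\frac{43691}{-34946} + \frac{G{\left(-40 - -109 \right)}}{v} = \frac{43691}{-34946} + \frac{11 - \left(-40 - -109\right)}{-36891} = 43691 \left(- \frac{1}{34946}\right) + \left(11 - \left(-40 + 109\right)\right) \left(- \frac{1}{36891}\right) = - \frac{43691}{34946} + \left(11 - 69\right) \left(- \frac{1}{36891}\right) = - \frac{43691}{34946} - - \frac{58}{36891} = - \frac{43691}{34946} + \frac{58}{36891} = - \frac{1609777813}{1289192886}$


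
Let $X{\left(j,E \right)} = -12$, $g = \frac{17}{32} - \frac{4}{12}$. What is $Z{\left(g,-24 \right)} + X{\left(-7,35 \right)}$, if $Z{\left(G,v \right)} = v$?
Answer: $-36$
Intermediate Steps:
$g = \frac{19}{96}$ ($g = 17 \cdot \frac{1}{32} - \frac{1}{3} = \frac{17}{32} - \frac{1}{3} = \frac{19}{96} \approx 0.19792$)
$Z{\left(g,-24 \right)} + X{\left(-7,35 \right)} = -24 - 12 = -36$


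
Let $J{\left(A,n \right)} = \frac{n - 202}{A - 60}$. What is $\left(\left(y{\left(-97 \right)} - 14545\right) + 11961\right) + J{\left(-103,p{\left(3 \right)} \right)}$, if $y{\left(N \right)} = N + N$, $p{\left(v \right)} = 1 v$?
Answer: $- \frac{452615}{163} \approx -2776.8$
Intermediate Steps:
$p{\left(v \right)} = v$
$J{\left(A,n \right)} = \frac{-202 + n}{-60 + A}$
$y{\left(N \right)} = 2 N$
$\left(\left(y{\left(-97 \right)} - 14545\right) + 11961\right) + J{\left(-103,p{\left(3 \right)} \right)} = \left(\left(2 \left(-97\right) - 14545\right) + 11961\right) + \frac{-202 + 3}{-60 - 103} = \left(\left(-194 - 14545\right) + 11961\right) + \frac{1}{-163} \left(-199\right) = \left(-14739 + 11961\right) - - \frac{199}{163} = -2778 + \frac{199}{163} = - \frac{452615}{163}$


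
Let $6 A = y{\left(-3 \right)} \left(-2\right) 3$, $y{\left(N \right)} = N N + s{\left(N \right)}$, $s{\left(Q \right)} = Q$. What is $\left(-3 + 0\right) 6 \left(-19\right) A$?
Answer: $-2052$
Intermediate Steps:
$y{\left(N \right)} = N + N^{2}$ ($y{\left(N \right)} = N N + N = N^{2} + N = N + N^{2}$)
$A = -6$ ($A = \frac{- 3 \left(1 - 3\right) \left(-2\right) 3}{6} = \frac{\left(-3\right) \left(-2\right) \left(-2\right) 3}{6} = \frac{6 \left(-2\right) 3}{6} = \frac{\left(-12\right) 3}{6} = \frac{1}{6} \left(-36\right) = -6$)
$\left(-3 + 0\right) 6 \left(-19\right) A = \left(-3 + 0\right) 6 \left(-19\right) \left(-6\right) = \left(-3\right) 6 \left(-19\right) \left(-6\right) = \left(-18\right) \left(-19\right) \left(-6\right) = 342 \left(-6\right) = -2052$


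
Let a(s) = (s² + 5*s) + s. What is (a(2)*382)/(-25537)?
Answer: -6112/25537 ≈ -0.23934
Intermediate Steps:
a(s) = s² + 6*s
(a(2)*382)/(-25537) = ((2*(6 + 2))*382)/(-25537) = ((2*8)*382)*(-1/25537) = (16*382)*(-1/25537) = 6112*(-1/25537) = -6112/25537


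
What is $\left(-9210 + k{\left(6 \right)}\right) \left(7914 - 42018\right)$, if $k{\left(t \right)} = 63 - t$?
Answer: $312153912$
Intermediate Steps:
$\left(-9210 + k{\left(6 \right)}\right) \left(7914 - 42018\right) = \left(-9210 + \left(63 - 6\right)\right) \left(7914 - 42018\right) = \left(-9210 + \left(63 - 6\right)\right) \left(-34104\right) = \left(-9210 + 57\right) \left(-34104\right) = \left(-9153\right) \left(-34104\right) = 312153912$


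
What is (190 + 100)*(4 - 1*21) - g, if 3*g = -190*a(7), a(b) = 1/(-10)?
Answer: -14809/3 ≈ -4936.3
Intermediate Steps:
a(b) = -⅒
g = 19/3 (g = (-190*(-⅒))/3 = (⅓)*19 = 19/3 ≈ 6.3333)
(190 + 100)*(4 - 1*21) - g = (190 + 100)*(4 - 1*21) - 1*19/3 = 290*(4 - 21) - 19/3 = 290*(-17) - 19/3 = -4930 - 19/3 = -14809/3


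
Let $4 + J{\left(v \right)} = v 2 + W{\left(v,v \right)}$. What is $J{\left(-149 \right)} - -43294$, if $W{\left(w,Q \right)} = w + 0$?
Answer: $42843$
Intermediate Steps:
$W{\left(w,Q \right)} = w$
$J{\left(v \right)} = -4 + 3 v$ ($J{\left(v \right)} = -4 + \left(v 2 + v\right) = -4 + \left(2 v + v\right) = -4 + 3 v$)
$J{\left(-149 \right)} - -43294 = \left(-4 + 3 \left(-149\right)\right) - -43294 = \left(-4 - 447\right) + 43294 = -451 + 43294 = 42843$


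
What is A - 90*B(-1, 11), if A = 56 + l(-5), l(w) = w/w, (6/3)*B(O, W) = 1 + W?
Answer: -483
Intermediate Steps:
B(O, W) = ½ + W/2 (B(O, W) = (1 + W)/2 = ½ + W/2)
l(w) = 1
A = 57 (A = 56 + 1 = 57)
A - 90*B(-1, 11) = 57 - 90*(½ + (½)*11) = 57 - 90*(½ + 11/2) = 57 - 90*6 = 57 - 540 = -483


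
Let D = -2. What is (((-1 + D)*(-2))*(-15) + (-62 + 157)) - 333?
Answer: -328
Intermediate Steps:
(((-1 + D)*(-2))*(-15) + (-62 + 157)) - 333 = (((-1 - 2)*(-2))*(-15) + (-62 + 157)) - 333 = (-3*(-2)*(-15) + 95) - 333 = (6*(-15) + 95) - 333 = (-90 + 95) - 333 = 5 - 333 = -328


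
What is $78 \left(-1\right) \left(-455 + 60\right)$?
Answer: $30810$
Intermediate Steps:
$78 \left(-1\right) \left(-455 + 60\right) = \left(-78\right) \left(-395\right) = 30810$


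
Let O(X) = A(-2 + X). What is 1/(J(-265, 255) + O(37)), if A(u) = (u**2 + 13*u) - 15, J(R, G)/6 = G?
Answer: 1/3195 ≈ 0.00031299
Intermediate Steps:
J(R, G) = 6*G
A(u) = -15 + u**2 + 13*u
O(X) = -41 + (-2 + X)**2 + 13*X (O(X) = -15 + (-2 + X)**2 + 13*(-2 + X) = -15 + (-2 + X)**2 + (-26 + 13*X) = -41 + (-2 + X)**2 + 13*X)
1/(J(-265, 255) + O(37)) = 1/(6*255 + (-37 + 37**2 + 9*37)) = 1/(1530 + (-37 + 1369 + 333)) = 1/(1530 + 1665) = 1/3195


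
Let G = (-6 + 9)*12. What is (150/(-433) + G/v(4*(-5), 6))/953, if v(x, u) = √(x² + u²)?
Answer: -150/412649 + 18*√109/103877 ≈ 0.0014456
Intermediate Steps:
G = 36 (G = 3*12 = 36)
v(x, u) = √(u² + x²)
(150/(-433) + G/v(4*(-5), 6))/953 = (150/(-433) + 36/(√(6² + (4*(-5))²)))/953 = (150*(-1/433) + 36/(√(36 + (-20)²)))*(1/953) = (-150/433 + 36/(√(36 + 400)))*(1/953) = (-150/433 + 36/(√436))*(1/953) = (-150/433 + 36/((2*√109)))*(1/953) = (-150/433 + 36*(√109/218))*(1/953) = (-150/433 + 18*√109/109)*(1/953) = -150/412649 + 18*√109/103877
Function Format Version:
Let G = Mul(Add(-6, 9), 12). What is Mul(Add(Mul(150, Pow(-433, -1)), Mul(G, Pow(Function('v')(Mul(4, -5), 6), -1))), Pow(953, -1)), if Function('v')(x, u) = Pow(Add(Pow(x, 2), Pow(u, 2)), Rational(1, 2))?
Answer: Add(Rational(-150, 412649), Mul(Rational(18, 103877), Pow(109, Rational(1, 2)))) ≈ 0.0014456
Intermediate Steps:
G = 36 (G = Mul(3, 12) = 36)
Function('v')(x, u) = Pow(Add(Pow(u, 2), Pow(x, 2)), Rational(1, 2))
Mul(Add(Mul(150, Pow(-433, -1)), Mul(G, Pow(Function('v')(Mul(4, -5), 6), -1))), Pow(953, -1)) = Mul(Add(Mul(150, Pow(-433, -1)), Mul(36, Pow(Pow(Add(Pow(6, 2), Pow(Mul(4, -5), 2)), Rational(1, 2)), -1))), Pow(953, -1)) = Mul(Add(Mul(150, Rational(-1, 433)), Mul(36, Pow(Pow(Add(36, Pow(-20, 2)), Rational(1, 2)), -1))), Rational(1, 953)) = Mul(Add(Rational(-150, 433), Mul(36, Pow(Pow(Add(36, 400), Rational(1, 2)), -1))), Rational(1, 953)) = Mul(Add(Rational(-150, 433), Mul(36, Pow(Pow(436, Rational(1, 2)), -1))), Rational(1, 953)) = Mul(Add(Rational(-150, 433), Mul(36, Pow(Mul(2, Pow(109, Rational(1, 2))), -1))), Rational(1, 953)) = Mul(Add(Rational(-150, 433), Mul(36, Mul(Rational(1, 218), Pow(109, Rational(1, 2))))), Rational(1, 953)) = Mul(Add(Rational(-150, 433), Mul(Rational(18, 109), Pow(109, Rational(1, 2)))), Rational(1, 953)) = Add(Rational(-150, 412649), Mul(Rational(18, 103877), Pow(109, Rational(1, 2))))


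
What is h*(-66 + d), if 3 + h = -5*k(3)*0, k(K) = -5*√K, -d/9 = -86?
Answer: -2124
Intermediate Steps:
d = 774 (d = -9*(-86) = 774)
h = -3 (h = -3 - (-25)*√3*0 = -3 + (25*√3)*0 = -3 + 0 = -3)
h*(-66 + d) = -3*(-66 + 774) = -3*708 = -2124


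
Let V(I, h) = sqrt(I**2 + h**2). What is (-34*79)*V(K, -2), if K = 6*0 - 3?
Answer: -2686*sqrt(13) ≈ -9684.5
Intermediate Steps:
K = -3 (K = 0 - 3 = -3)
(-34*79)*V(K, -2) = (-34*79)*sqrt((-3)**2 + (-2)**2) = -2686*sqrt(9 + 4) = -2686*sqrt(13)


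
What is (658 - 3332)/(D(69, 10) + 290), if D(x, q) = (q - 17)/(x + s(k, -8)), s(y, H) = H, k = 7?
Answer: -163114/17683 ≈ -9.2243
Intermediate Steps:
D(x, q) = (-17 + q)/(-8 + x) (D(x, q) = (q - 17)/(x - 8) = (-17 + q)/(-8 + x))
(658 - 3332)/(D(69, 10) + 290) = (658 - 3332)/((-17 + 10)/(-8 + 69) + 290) = -2674/(-7/61 + 290) = -2674/17683/61 = -2674*61/17683 = -163114/17683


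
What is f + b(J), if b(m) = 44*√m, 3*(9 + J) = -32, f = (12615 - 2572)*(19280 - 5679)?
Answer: 136594843 + 44*I*√177/3 ≈ 1.3659e+8 + 195.13*I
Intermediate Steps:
f = 136594843 (f = 10043*13601 = 136594843)
J = -59/3 (J = -9 + (⅓)*(-32) = -9 - 32/3 = -59/3 ≈ -19.667)
f + b(J) = 136594843 + 44*√(-59/3) = 136594843 + 44*(I*√177/3) = 136594843 + 44*I*√177/3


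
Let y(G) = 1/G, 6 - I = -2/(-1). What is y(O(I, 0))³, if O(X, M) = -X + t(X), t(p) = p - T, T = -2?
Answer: ⅛ ≈ 0.12500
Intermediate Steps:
I = 4 (I = 6 - (-2)/(-1) = 6 - (-2)*(-1) = 6 - 1*2 = 6 - 2 = 4)
t(p) = 2 + p (t(p) = p - 1*(-2) = p + 2 = 2 + p)
O(X, M) = 2 (O(X, M) = -X + (2 + X) = 2)
y(O(I, 0))³ = (1/2)³ = (½)³ = ⅛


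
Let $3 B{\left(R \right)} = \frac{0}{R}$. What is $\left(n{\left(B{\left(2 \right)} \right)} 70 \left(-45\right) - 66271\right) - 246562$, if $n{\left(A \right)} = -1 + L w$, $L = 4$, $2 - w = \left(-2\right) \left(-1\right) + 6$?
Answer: $-234083$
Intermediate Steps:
$B{\left(R \right)} = 0$ ($B{\left(R \right)} = \frac{0 \frac{1}{R}}{3} = \frac{1}{3} \cdot 0 = 0$)
$w = -6$ ($w = 2 - \left(\left(-2\right) \left(-1\right) + 6\right) = 2 - \left(2 + 6\right) = 2 - 8 = -6$)
$n{\left(A \right)} = -25$ ($n{\left(A \right)} = -1 + 4 \left(-6\right) = -1 - 24 = -25$)
$\left(n{\left(B{\left(2 \right)} \right)} 70 \left(-45\right) - 66271\right) - 246562 = \left(\left(-25\right) 70 \left(-45\right) - 66271\right) - 246562 = \left(\left(-1750\right) \left(-45\right) - 66271\right) - 246562 = \left(78750 - 66271\right) - 246562 = 12479 - 246562 = -234083$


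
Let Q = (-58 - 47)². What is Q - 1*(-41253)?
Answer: 52278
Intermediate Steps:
Q = 11025 (Q = (-105)² = 11025)
Q - 1*(-41253) = 11025 - 1*(-41253) = 11025 + 41253 = 52278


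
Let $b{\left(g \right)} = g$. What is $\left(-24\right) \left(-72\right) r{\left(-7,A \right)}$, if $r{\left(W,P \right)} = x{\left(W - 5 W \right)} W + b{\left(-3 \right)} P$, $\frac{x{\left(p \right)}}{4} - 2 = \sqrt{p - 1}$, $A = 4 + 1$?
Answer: $-122688 - 145152 \sqrt{3} \approx -3.741 \cdot 10^{5}$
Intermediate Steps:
$A = 5$
$x{\left(p \right)} = 8 + 4 \sqrt{-1 + p}$ ($x{\left(p \right)} = 8 + 4 \sqrt{p - 1} = 8 + 4 \sqrt{-1 + p}$)
$r{\left(W,P \right)} = - 3 P + W \left(8 + 4 \sqrt{-1 - 4 W}\right)$ ($r{\left(W,P \right)} = \left(8 + 4 \sqrt{-1 + \left(W - 5 W\right)}\right) W - 3 P = \left(8 + 4 \sqrt{-1 - 4 W}\right) W - 3 P = W \left(8 + 4 \sqrt{-1 - 4 W}\right) - 3 P = - 3 P + W \left(8 + 4 \sqrt{-1 - 4 W}\right)$)
$\left(-24\right) \left(-72\right) r{\left(-7,A \right)} = \left(-24\right) \left(-72\right) \left(\left(-3\right) 5 + 4 \left(-7\right) \left(2 + \sqrt{-1 - -28}\right)\right) = 1728 \left(-15 + 4 \left(-7\right) \left(2 + \sqrt{-1 + 28}\right)\right) = 1728 \left(-15 + 4 \left(-7\right) \left(2 + \sqrt{27}\right)\right) = 1728 \left(-15 + 4 \left(-7\right) \left(2 + 3 \sqrt{3}\right)\right) = 1728 \left(-15 - \left(56 + 84 \sqrt{3}\right)\right) = 1728 \left(-71 - 84 \sqrt{3}\right) = -122688 - 145152 \sqrt{3}$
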